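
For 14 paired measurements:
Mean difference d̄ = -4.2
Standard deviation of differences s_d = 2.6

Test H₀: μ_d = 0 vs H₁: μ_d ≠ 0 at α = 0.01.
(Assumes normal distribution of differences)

df = n - 1 = 13
SE = s_d/√n = 2.6/√14 = 0.6949
t = d̄/SE = -4.2/0.6949 = -6.0440
Critical value: t_{0.005,13} = ±3.012
p-value < 0.0001
Decision: reject H₀

Answer: t = -6.0440, reject H₀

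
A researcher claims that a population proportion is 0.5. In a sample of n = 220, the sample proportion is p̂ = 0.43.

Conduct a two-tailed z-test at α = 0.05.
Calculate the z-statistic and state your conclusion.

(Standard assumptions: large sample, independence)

Answer: z = -2.0765, reject H₀

Derivation:
H₀: p = 0.5, H₁: p ≠ 0.5
Standard error: SE = √(p₀(1-p₀)/n) = √(0.5×0.5/220) = 0.033710
z-statistic: z = (p̂ - p₀)/SE = (0.43 - 0.5)/0.033710 = -2.0765
Critical value: z_0.025 = ±1.960
p-value = 0.0378
Decision: reject H₀ at α = 0.05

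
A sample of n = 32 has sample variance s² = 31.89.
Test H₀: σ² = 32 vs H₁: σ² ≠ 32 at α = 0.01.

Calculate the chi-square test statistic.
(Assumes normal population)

Answer: χ² = 30.8934, fail to reject H₀

Derivation:
df = n - 1 = 31
χ² = (n-1)s²/σ₀² = 31×31.89/32 = 30.8934
Critical values: χ²_{0.995,31} = 14.458, χ²_{0.005,31} = 55.003
Rejection region: χ² < 14.458 or χ² > 55.003
Decision: fail to reject H₀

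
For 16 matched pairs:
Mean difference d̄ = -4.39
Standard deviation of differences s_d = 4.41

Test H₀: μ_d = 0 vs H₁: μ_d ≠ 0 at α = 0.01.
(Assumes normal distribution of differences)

Answer: t = -3.9819, reject H₀

Derivation:
df = n - 1 = 15
SE = s_d/√n = 4.41/√16 = 1.1025
t = d̄/SE = -4.39/1.1025 = -3.9819
Critical value: t_{0.005,15} = ±2.947
p-value ≈ 0.0012
Decision: reject H₀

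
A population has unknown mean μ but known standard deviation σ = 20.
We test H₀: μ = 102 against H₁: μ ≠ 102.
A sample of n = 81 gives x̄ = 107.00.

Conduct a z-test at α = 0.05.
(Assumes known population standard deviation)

Answer: z = 2.2500, reject H₀

Derivation:
Standard error: SE = σ/√n = 20/√81 = 2.2222
z-statistic: z = (x̄ - μ₀)/SE = (107.00 - 102)/2.2222 = 2.2500
Critical value: ±1.960
p-value = 0.0244
Decision: reject H₀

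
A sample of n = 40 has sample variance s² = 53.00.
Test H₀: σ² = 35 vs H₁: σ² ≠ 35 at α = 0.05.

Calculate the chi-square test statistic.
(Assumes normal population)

df = n - 1 = 39
χ² = (n-1)s²/σ₀² = 39×53.00/35 = 59.0571
Critical values: χ²_{0.975,39} = 23.654, χ²_{0.025,39} = 58.120
Rejection region: χ² < 23.654 or χ² > 58.120
Decision: reject H₀

Answer: χ² = 59.0571, reject H₀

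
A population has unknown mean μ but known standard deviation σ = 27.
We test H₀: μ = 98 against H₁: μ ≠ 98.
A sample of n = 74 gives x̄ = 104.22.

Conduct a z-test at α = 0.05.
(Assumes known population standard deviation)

Standard error: SE = σ/√n = 27/√74 = 3.1387
z-statistic: z = (x̄ - μ₀)/SE = (104.22 - 98)/3.1387 = 1.9817
Critical value: ±1.960
p-value = 0.0475
Decision: reject H₀

Answer: z = 1.9817, reject H₀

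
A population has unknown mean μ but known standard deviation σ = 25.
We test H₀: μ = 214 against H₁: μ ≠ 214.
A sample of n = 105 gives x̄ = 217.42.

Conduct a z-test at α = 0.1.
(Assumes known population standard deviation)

Answer: z = 1.4018, fail to reject H₀

Derivation:
Standard error: SE = σ/√n = 25/√105 = 2.4398
z-statistic: z = (x̄ - μ₀)/SE = (217.42 - 214)/2.4398 = 1.4018
Critical value: ±1.645
p-value = 0.1610
Decision: fail to reject H₀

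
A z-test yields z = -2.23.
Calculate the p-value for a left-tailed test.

For z = -2.23:
p = P(Z < -2.23) = Φ(-2.23) = 0.0129

Answer: p-value ≈ 0.0129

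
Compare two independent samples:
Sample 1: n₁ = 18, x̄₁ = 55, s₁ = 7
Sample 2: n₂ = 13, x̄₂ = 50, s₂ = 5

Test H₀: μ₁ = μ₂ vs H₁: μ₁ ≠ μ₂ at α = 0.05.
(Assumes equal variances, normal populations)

Pooled variance: s²_p = [17×7² + 12×5²]/(29) = 39.0690
s_p = 6.2505
SE = s_p×√(1/n₁ + 1/n₂) = 6.2505×√(1/18 + 1/13) = 2.2750
t = (x̄₁ - x̄₂)/SE = (55 - 50)/2.2750 = 2.1978
df = 29, t-critical = ±2.045
Decision: reject H₀

Answer: t = 2.1978, reject H₀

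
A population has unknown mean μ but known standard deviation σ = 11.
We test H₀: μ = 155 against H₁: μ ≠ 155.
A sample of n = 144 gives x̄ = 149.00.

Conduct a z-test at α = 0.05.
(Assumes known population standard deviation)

Answer: z = -6.5452, reject H₀

Derivation:
Standard error: SE = σ/√n = 11/√144 = 0.9167
z-statistic: z = (x̄ - μ₀)/SE = (149.00 - 155)/0.9167 = -6.5452
Critical value: ±1.960
p-value < 0.0001
Decision: reject H₀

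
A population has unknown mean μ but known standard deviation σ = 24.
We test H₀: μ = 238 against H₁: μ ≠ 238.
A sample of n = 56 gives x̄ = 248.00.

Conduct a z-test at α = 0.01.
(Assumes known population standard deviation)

Answer: z = 3.1181, reject H₀

Derivation:
Standard error: SE = σ/√n = 24/√56 = 3.2071
z-statistic: z = (x̄ - μ₀)/SE = (248.00 - 238)/3.2071 = 3.1181
Critical value: ±2.576
p-value = 0.0018
Decision: reject H₀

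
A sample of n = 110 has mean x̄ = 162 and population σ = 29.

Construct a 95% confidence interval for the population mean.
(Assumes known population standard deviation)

Confidence level: 95%, α = 0.05
z_0.025 = 1.960
SE = σ/√n = 29/√110 = 2.7650
Margin of error = 1.960 × 2.7650 = 5.4194
CI: x̄ ± margin = 162 ± 5.4194
CI: (156.5806, 167.4194)

Answer: (156.5806, 167.4194)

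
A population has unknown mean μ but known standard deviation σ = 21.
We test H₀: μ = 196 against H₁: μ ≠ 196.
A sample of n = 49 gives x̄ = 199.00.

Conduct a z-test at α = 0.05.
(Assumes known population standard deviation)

Standard error: SE = σ/√n = 21/√49 = 3.0000
z-statistic: z = (x̄ - μ₀)/SE = (199.00 - 196)/3.0000 = 1.0000
Critical value: ±1.960
p-value = 0.3173
Decision: fail to reject H₀

Answer: z = 1.0000, fail to reject H₀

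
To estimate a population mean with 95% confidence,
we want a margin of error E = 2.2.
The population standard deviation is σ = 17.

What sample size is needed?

z_0.025 = 1.960
n = (z×σ/E)² = (1.960×17/2.2)²
n = 229.3848
Round up: n = 230

Answer: n = 230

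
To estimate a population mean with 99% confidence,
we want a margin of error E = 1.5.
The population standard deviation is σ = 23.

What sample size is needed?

Answer: n = 1561

Derivation:
z_0.005 = 2.576
n = (z×σ/E)² = (2.576×23/1.5)²
n = 1560.1447
Round up: n = 1561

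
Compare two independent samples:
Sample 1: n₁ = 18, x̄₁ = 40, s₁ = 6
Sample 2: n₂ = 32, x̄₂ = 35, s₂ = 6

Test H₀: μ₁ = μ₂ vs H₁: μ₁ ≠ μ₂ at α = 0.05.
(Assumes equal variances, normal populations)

Answer: t = 2.8284, reject H₀

Derivation:
Pooled variance: s²_p = [17×6² + 31×6²]/(48) = 36.0000
s_p = 6.0000
SE = s_p×√(1/n₁ + 1/n₂) = 6.0000×√(1/18 + 1/32) = 1.7678
t = (x̄₁ - x̄₂)/SE = (40 - 35)/1.7678 = 2.8284
df = 48, t-critical = ±2.011
Decision: reject H₀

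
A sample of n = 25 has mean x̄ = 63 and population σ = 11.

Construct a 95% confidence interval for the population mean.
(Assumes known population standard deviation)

Answer: (58.6880, 67.3120)

Derivation:
Confidence level: 95%, α = 0.05
z_0.025 = 1.960
SE = σ/√n = 11/√25 = 2.2000
Margin of error = 1.960 × 2.2000 = 4.3120
CI: x̄ ± margin = 63 ± 4.3120
CI: (58.6880, 67.3120)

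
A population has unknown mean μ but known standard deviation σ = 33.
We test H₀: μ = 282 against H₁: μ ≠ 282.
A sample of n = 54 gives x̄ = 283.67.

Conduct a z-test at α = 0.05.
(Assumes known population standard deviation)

Standard error: SE = σ/√n = 33/√54 = 4.4907
z-statistic: z = (x̄ - μ₀)/SE = (283.67 - 282)/4.4907 = 0.3719
Critical value: ±1.960
p-value = 0.7100
Decision: fail to reject H₀

Answer: z = 0.3719, fail to reject H₀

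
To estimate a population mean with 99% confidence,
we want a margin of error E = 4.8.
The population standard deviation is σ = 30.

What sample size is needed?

z_0.005 = 2.576
n = (z×σ/E)² = (2.576×30/4.8)²
n = 259.2100
Round up: n = 260

Answer: n = 260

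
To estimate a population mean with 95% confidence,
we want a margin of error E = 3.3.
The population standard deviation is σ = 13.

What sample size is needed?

z_0.025 = 1.960
n = (z×σ/E)² = (1.960×13/3.3)²
n = 59.6171
Round up: n = 60

Answer: n = 60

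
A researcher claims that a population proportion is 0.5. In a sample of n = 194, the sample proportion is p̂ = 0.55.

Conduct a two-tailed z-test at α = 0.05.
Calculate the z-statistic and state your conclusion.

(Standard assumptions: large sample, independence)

Answer: z = 1.3928, fail to reject H₀

Derivation:
H₀: p = 0.5, H₁: p ≠ 0.5
Standard error: SE = √(p₀(1-p₀)/n) = √(0.5×0.5/194) = 0.035898
z-statistic: z = (p̂ - p₀)/SE = (0.55 - 0.5)/0.035898 = 1.3928
Critical value: z_0.025 = ±1.960
p-value = 0.1637
Decision: fail to reject H₀ at α = 0.05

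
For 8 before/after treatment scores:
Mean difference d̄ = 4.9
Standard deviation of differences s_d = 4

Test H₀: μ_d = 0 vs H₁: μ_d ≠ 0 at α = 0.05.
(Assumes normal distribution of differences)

df = n - 1 = 7
SE = s_d/√n = 4/√8 = 1.4142
t = d̄/SE = 4.9/1.4142 = 3.4649
Critical value: t_{0.025,7} = ±2.365
p-value ≈ 0.0105
Decision: reject H₀

Answer: t = 3.4649, reject H₀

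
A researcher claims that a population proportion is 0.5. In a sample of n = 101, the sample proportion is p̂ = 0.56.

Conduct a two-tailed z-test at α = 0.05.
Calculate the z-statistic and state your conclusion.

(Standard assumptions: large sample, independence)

H₀: p = 0.5, H₁: p ≠ 0.5
Standard error: SE = √(p₀(1-p₀)/n) = √(0.5×0.5/101) = 0.049752
z-statistic: z = (p̂ - p₀)/SE = (0.56 - 0.5)/0.049752 = 1.2060
Critical value: z_0.025 = ±1.960
p-value = 0.2278
Decision: fail to reject H₀ at α = 0.05

Answer: z = 1.2060, fail to reject H₀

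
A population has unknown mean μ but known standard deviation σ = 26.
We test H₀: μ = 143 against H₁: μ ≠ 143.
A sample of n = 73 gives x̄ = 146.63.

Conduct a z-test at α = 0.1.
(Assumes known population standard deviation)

Answer: z = 1.1929, fail to reject H₀

Derivation:
Standard error: SE = σ/√n = 26/√73 = 3.0431
z-statistic: z = (x̄ - μ₀)/SE = (146.63 - 143)/3.0431 = 1.1929
Critical value: ±1.645
p-value = 0.2329
Decision: fail to reject H₀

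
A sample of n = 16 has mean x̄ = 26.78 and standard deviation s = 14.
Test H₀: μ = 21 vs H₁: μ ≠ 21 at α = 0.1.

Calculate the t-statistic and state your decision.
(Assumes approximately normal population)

Answer: t = 1.6514, fail to reject H₀

Derivation:
df = n - 1 = 15
SE = s/√n = 14/√16 = 3.5000
t = (x̄ - μ₀)/SE = (26.78 - 21)/3.5000 = 1.6514
Critical value: t_{0.05,15} = ±1.753
p-value ≈ 0.1194
Decision: fail to reject H₀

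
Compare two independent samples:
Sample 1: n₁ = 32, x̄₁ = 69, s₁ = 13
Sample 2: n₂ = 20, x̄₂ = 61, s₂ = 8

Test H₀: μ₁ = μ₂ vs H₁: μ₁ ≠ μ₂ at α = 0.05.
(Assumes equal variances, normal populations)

Pooled variance: s²_p = [31×13² + 19×8²]/(50) = 129.1000
s_p = 11.3622
SE = s_p×√(1/n₁ + 1/n₂) = 11.3622×√(1/32 + 1/20) = 3.2387
t = (x̄₁ - x̄₂)/SE = (69 - 61)/3.2387 = 2.4701
df = 50, t-critical = ±2.009
Decision: reject H₀

Answer: t = 2.4701, reject H₀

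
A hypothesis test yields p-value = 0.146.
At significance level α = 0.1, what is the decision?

Compare p-value to α:
0.146 ≥ 0.1
Decision: fail to reject H₀

Answer: fail to reject H₀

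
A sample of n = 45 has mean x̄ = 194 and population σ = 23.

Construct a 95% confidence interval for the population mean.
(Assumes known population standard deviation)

Answer: (187.2799, 200.7201)

Derivation:
Confidence level: 95%, α = 0.05
z_0.025 = 1.960
SE = σ/√n = 23/√45 = 3.4286
Margin of error = 1.960 × 3.4286 = 6.7201
CI: x̄ ± margin = 194 ± 6.7201
CI: (187.2799, 200.7201)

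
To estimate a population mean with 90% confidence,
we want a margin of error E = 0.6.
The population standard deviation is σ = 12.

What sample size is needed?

Answer: n = 1083

Derivation:
z_0.05 = 1.645
n = (z×σ/E)² = (1.645×12/0.6)²
n = 1082.4100
Round up: n = 1083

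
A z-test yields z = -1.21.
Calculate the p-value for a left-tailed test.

For z = -1.21:
p = P(Z < -1.21) = Φ(-1.21) = 0.1131

Answer: p-value ≈ 0.1131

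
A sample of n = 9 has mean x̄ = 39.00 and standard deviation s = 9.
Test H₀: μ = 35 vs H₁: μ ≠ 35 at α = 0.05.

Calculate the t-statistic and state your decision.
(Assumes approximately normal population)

df = n - 1 = 8
SE = s/√n = 9/√9 = 3.0000
t = (x̄ - μ₀)/SE = (39.00 - 35)/3.0000 = 1.3333
Critical value: t_{0.025,8} = ±2.306
p-value ≈ 0.2191
Decision: fail to reject H₀

Answer: t = 1.3333, fail to reject H₀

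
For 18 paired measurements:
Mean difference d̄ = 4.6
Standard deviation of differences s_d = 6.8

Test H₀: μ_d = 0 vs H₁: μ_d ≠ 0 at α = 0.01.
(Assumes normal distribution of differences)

Answer: t = 2.8700, fail to reject H₀

Derivation:
df = n - 1 = 17
SE = s_d/√n = 6.8/√18 = 1.6028
t = d̄/SE = 4.6/1.6028 = 2.8700
Critical value: t_{0.005,17} = ±2.898
p-value ≈ 0.0106
Decision: fail to reject H₀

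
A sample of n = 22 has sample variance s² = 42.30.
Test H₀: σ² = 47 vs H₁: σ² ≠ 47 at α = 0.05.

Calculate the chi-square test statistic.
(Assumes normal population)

Answer: χ² = 18.9000, fail to reject H₀

Derivation:
df = n - 1 = 21
χ² = (n-1)s²/σ₀² = 21×42.30/47 = 18.9000
Critical values: χ²_{0.975,21} = 10.283, χ²_{0.025,21} = 35.479
Rejection region: χ² < 10.283 or χ² > 35.479
Decision: fail to reject H₀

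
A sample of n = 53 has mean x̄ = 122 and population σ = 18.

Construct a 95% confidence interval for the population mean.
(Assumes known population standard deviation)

Answer: (117.1539, 126.8461)

Derivation:
Confidence level: 95%, α = 0.05
z_0.025 = 1.960
SE = σ/√n = 18/√53 = 2.4725
Margin of error = 1.960 × 2.4725 = 4.8461
CI: x̄ ± margin = 122 ± 4.8461
CI: (117.1539, 126.8461)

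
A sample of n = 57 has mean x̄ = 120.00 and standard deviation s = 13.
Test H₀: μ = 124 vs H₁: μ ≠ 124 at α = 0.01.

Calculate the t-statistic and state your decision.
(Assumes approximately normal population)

Answer: t = -2.3230, fail to reject H₀

Derivation:
df = n - 1 = 56
SE = s/√n = 13/√57 = 1.7219
t = (x̄ - μ₀)/SE = (120.00 - 124)/1.7219 = -2.3230
Critical value: t_{0.005,56} = ±2.667
p-value ≈ 0.0238
Decision: fail to reject H₀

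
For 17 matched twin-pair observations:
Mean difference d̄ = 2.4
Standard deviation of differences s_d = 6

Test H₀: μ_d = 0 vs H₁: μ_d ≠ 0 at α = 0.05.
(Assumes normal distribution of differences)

df = n - 1 = 16
SE = s_d/√n = 6/√17 = 1.4552
t = d̄/SE = 2.4/1.4552 = 1.6493
Critical value: t_{0.025,16} = ±2.120
p-value ≈ 0.1186
Decision: fail to reject H₀

Answer: t = 1.6493, fail to reject H₀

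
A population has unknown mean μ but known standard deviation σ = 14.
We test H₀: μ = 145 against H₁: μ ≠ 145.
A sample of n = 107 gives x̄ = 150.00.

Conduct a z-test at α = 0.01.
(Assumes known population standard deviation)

Answer: z = 3.6944, reject H₀

Derivation:
Standard error: SE = σ/√n = 14/√107 = 1.3534
z-statistic: z = (x̄ - μ₀)/SE = (150.00 - 145)/1.3534 = 3.6944
Critical value: ±2.576
p-value = 0.0002
Decision: reject H₀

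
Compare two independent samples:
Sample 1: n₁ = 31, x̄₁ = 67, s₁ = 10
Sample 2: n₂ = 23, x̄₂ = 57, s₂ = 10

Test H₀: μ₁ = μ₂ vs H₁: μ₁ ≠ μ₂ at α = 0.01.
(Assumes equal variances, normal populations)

Pooled variance: s²_p = [30×10² + 22×10²]/(52) = 100.0000
s_p = 10.0000
SE = s_p×√(1/n₁ + 1/n₂) = 10.0000×√(1/31 + 1/23) = 2.7520
t = (x̄₁ - x̄₂)/SE = (67 - 57)/2.7520 = 3.6337
df = 52, t-critical = ±2.674
Decision: reject H₀

Answer: t = 3.6337, reject H₀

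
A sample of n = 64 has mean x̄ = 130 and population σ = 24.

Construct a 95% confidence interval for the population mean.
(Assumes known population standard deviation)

Answer: (124.1200, 135.8800)

Derivation:
Confidence level: 95%, α = 0.05
z_0.025 = 1.960
SE = σ/√n = 24/√64 = 3.0000
Margin of error = 1.960 × 3.0000 = 5.8800
CI: x̄ ± margin = 130 ± 5.8800
CI: (124.1200, 135.8800)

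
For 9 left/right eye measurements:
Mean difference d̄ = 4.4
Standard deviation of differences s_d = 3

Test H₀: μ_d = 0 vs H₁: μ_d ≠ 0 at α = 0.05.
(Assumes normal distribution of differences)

df = n - 1 = 8
SE = s_d/√n = 3/√9 = 1.0000
t = d̄/SE = 4.4/1.0000 = 4.4000
Critical value: t_{0.025,8} = ±2.306
p-value ≈ 0.0023
Decision: reject H₀

Answer: t = 4.4000, reject H₀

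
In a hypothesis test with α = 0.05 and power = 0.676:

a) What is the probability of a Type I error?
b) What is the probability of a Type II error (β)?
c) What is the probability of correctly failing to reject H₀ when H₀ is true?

a) Type I error probability = α = 0.05
b) Power = P(reject H₀ | H₁ true) = 1 - β = 0.676, so Type II error probability = β = 1 - Power = 0.324
c) P(fail to reject H₀ | H₀ true) = 1 - α = 0.95

Answer: a) 0.05, b) 0.324, c) 0.95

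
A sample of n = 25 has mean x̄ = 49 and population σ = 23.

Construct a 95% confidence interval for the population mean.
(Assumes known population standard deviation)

Confidence level: 95%, α = 0.05
z_0.025 = 1.960
SE = σ/√n = 23/√25 = 4.6000
Margin of error = 1.960 × 4.6000 = 9.0160
CI: x̄ ± margin = 49 ± 9.0160
CI: (39.9840, 58.0160)

Answer: (39.9840, 58.0160)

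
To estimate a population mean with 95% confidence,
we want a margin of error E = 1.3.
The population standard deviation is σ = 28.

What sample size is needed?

z_0.025 = 1.960
n = (z×σ/E)² = (1.960×28/1.3)²
n = 1782.1387
Round up: n = 1783

Answer: n = 1783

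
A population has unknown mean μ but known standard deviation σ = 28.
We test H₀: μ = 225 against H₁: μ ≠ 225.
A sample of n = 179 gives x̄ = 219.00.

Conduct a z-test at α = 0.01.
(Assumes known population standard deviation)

Standard error: SE = σ/√n = 28/√179 = 2.0928
z-statistic: z = (x̄ - μ₀)/SE = (219.00 - 225)/2.0928 = -2.8670
Critical value: ±2.576
p-value = 0.0041
Decision: reject H₀

Answer: z = -2.8670, reject H₀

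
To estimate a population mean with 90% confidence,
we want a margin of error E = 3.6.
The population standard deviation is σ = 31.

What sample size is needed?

Answer: n = 201

Derivation:
z_0.05 = 1.645
n = (z×σ/E)² = (1.645×31/3.6)²
n = 200.6551
Round up: n = 201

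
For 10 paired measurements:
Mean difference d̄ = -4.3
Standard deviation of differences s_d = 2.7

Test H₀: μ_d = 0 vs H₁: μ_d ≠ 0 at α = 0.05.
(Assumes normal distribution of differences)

df = n - 1 = 9
SE = s_d/√n = 2.7/√10 = 0.8538
t = d̄/SE = -4.3/0.8538 = -5.0363
Critical value: t_{0.025,9} = ±2.262
p-value ≈ 0.0007
Decision: reject H₀

Answer: t = -5.0363, reject H₀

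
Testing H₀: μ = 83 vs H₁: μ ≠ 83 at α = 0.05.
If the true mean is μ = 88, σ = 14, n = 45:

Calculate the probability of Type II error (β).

SE = σ/√n = 14/√45 = 2.0870
Critical values: μ₀ ± z_0.025×SE = 83 ± 1.960×2.0870
Acceptance region: (78.9095, 87.0905)
Under H₁ (μ = 88): z_high = (87.0905 - 88)/2.0870 = -0.4358, z_low = (78.9095 - 88)/2.0870 = -4.3558
β = P(not reject | H₁) = Φ(-0.4358) - Φ(-4.3558) ≈ 0.3315

Answer: β ≈ 0.3315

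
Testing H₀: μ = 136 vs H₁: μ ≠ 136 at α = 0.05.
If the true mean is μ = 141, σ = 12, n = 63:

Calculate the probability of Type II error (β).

Answer: β ≈ 0.0890

Derivation:
SE = σ/√n = 12/√63 = 1.5119
Critical values: μ₀ ± z_0.025×SE = 136 ± 1.960×1.5119
Acceptance region: (133.0367, 138.9633)
Under H₁ (μ = 141): z_high = (138.9633 - 141)/1.5119 = -1.3471, z_low = (133.0367 - 141)/1.5119 = -5.2671
β = P(not reject | H₁) = Φ(-1.3471) - Φ(-5.2671) ≈ 0.0890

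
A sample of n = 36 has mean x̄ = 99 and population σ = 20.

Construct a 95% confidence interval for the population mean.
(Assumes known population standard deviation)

Answer: (92.4667, 105.5333)

Derivation:
Confidence level: 95%, α = 0.05
z_0.025 = 1.960
SE = σ/√n = 20/√36 = 3.3333
Margin of error = 1.960 × 3.3333 = 6.5333
CI: x̄ ± margin = 99 ± 6.5333
CI: (92.4667, 105.5333)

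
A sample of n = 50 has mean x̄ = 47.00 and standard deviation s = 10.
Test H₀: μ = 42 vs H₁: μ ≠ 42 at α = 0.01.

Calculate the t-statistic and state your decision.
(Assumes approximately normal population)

df = n - 1 = 49
SE = s/√n = 10/√50 = 1.4142
t = (x̄ - μ₀)/SE = (47.00 - 42)/1.4142 = 3.5356
Critical value: t_{0.005,49} = ±2.680
p-value ≈ 0.0009
Decision: reject H₀

Answer: t = 3.5356, reject H₀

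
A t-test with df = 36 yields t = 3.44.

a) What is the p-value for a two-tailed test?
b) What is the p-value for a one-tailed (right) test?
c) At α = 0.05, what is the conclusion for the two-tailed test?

Using t-distribution with df = 36:
a) Two-tailed: p = 2×P(T > 3.44) = 0.0015
b) One-tailed: p = P(T > 3.44) = 0.0007
c) 0.0015 < 0.05, reject H₀

Answer: a) 0.0015, b) 0.0007, c) reject H₀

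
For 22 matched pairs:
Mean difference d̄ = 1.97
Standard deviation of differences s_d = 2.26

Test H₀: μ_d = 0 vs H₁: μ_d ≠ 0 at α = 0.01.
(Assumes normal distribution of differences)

df = n - 1 = 21
SE = s_d/√n = 2.26/√22 = 0.4818
t = d̄/SE = 1.97/0.4818 = 4.0888
Critical value: t_{0.005,21} = ±2.831
p-value ≈ 0.0005
Decision: reject H₀

Answer: t = 4.0888, reject H₀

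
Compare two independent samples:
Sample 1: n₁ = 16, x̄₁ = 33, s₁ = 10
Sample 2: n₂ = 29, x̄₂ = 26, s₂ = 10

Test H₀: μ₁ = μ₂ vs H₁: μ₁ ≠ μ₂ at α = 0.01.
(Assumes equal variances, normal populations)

Answer: t = 2.2478, fail to reject H₀

Derivation:
Pooled variance: s²_p = [15×10² + 28×10²]/(43) = 100.0000
s_p = 10.0000
SE = s_p×√(1/n₁ + 1/n₂) = 10.0000×√(1/16 + 1/29) = 3.1142
t = (x̄₁ - x̄₂)/SE = (33 - 26)/3.1142 = 2.2478
df = 43, t-critical = ±2.695
Decision: fail to reject H₀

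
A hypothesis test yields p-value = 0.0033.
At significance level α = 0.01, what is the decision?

Compare p-value to α:
0.0033 < 0.01
Decision: reject H₀

Answer: reject H₀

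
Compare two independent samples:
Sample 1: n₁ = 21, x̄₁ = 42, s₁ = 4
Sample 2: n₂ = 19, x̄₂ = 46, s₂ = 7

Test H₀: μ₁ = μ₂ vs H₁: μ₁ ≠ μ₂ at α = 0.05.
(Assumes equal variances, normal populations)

Pooled variance: s²_p = [20×4² + 18×7²]/(38) = 31.6316
s_p = 5.6242
SE = s_p×√(1/n₁ + 1/n₂) = 5.6242×√(1/21 + 1/19) = 1.7808
t = (x̄₁ - x̄₂)/SE = (42 - 46)/1.7808 = -2.2462
df = 38, t-critical = ±2.024
Decision: reject H₀

Answer: t = -2.2462, reject H₀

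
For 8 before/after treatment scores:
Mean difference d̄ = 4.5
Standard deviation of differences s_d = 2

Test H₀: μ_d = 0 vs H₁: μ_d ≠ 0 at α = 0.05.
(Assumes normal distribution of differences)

df = n - 1 = 7
SE = s_d/√n = 2/√8 = 0.7071
t = d̄/SE = 4.5/0.7071 = 6.3640
Critical value: t_{0.025,7} = ±2.365
p-value ≈ 0.0004
Decision: reject H₀

Answer: t = 6.3640, reject H₀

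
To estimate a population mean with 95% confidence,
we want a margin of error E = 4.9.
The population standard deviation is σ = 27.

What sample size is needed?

Answer: n = 117

Derivation:
z_0.025 = 1.960
n = (z×σ/E)² = (1.960×27/4.9)²
n = 116.6400
Round up: n = 117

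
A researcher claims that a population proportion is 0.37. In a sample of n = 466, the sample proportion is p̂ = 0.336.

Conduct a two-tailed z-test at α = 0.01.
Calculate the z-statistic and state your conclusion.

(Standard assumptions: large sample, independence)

Answer: z = -1.5202, fail to reject H₀

Derivation:
H₀: p = 0.37, H₁: p ≠ 0.37
Standard error: SE = √(p₀(1-p₀)/n) = √(0.37×0.63/466) = 0.022365
z-statistic: z = (p̂ - p₀)/SE = (0.336 - 0.37)/0.022365 = -1.5202
Critical value: z_0.005 = ±2.576
p-value = 0.1285
Decision: fail to reject H₀ at α = 0.01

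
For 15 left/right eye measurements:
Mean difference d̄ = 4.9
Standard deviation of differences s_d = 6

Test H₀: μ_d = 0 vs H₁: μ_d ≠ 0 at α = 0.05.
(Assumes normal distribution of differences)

Answer: t = 3.1629, reject H₀

Derivation:
df = n - 1 = 14
SE = s_d/√n = 6/√15 = 1.5492
t = d̄/SE = 4.9/1.5492 = 3.1629
Critical value: t_{0.025,14} = ±2.145
p-value ≈ 0.0069
Decision: reject H₀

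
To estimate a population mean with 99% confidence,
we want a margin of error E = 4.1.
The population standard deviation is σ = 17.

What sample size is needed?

Answer: n = 115

Derivation:
z_0.005 = 2.576
n = (z×σ/E)² = (2.576×17/4.1)²
n = 114.0832
Round up: n = 115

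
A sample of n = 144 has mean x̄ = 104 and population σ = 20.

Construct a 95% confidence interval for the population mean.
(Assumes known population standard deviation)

Answer: (100.7333, 107.2667)

Derivation:
Confidence level: 95%, α = 0.05
z_0.025 = 1.960
SE = σ/√n = 20/√144 = 1.6667
Margin of error = 1.960 × 1.6667 = 3.2667
CI: x̄ ± margin = 104 ± 3.2667
CI: (100.7333, 107.2667)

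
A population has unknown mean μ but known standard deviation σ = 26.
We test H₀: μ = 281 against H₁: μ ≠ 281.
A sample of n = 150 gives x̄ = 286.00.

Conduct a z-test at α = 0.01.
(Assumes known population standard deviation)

Standard error: SE = σ/√n = 26/√150 = 2.1229
z-statistic: z = (x̄ - μ₀)/SE = (286.00 - 281)/2.1229 = 2.3553
Critical value: ±2.576
p-value = 0.0185
Decision: fail to reject H₀

Answer: z = 2.3553, fail to reject H₀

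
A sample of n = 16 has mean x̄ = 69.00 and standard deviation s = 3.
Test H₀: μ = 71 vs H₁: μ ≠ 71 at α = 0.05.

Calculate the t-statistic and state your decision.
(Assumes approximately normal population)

df = n - 1 = 15
SE = s/√n = 3/√16 = 0.7500
t = (x̄ - μ₀)/SE = (69.00 - 71)/0.7500 = -2.6667
Critical value: t_{0.025,15} = ±2.131
p-value ≈ 0.0176
Decision: reject H₀

Answer: t = -2.6667, reject H₀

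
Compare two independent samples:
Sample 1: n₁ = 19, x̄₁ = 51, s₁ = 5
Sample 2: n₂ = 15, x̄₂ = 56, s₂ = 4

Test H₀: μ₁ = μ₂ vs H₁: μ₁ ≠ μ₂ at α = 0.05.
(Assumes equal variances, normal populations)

Answer: t = -3.1542, reject H₀

Derivation:
Pooled variance: s²_p = [18×5² + 14×4²]/(32) = 21.0625
s_p = 4.5894
SE = s_p×√(1/n₁ + 1/n₂) = 4.5894×√(1/19 + 1/15) = 1.5852
t = (x̄₁ - x̄₂)/SE = (51 - 56)/1.5852 = -3.1542
df = 32, t-critical = ±2.037
Decision: reject H₀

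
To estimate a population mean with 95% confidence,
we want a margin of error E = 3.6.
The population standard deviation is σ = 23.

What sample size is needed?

z_0.025 = 1.960
n = (z×σ/E)² = (1.960×23/3.6)²
n = 156.8060
Round up: n = 157

Answer: n = 157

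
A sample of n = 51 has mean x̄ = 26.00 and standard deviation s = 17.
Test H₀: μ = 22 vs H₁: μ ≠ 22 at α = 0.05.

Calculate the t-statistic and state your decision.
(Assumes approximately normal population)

Answer: t = 1.6803, fail to reject H₀

Derivation:
df = n - 1 = 50
SE = s/√n = 17/√51 = 2.3805
t = (x̄ - μ₀)/SE = (26.00 - 22)/2.3805 = 1.6803
Critical value: t_{0.025,50} = ±2.009
p-value ≈ 0.0991
Decision: fail to reject H₀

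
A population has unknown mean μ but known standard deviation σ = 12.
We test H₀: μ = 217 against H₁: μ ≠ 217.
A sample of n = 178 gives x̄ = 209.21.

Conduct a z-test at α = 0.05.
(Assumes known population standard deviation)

Standard error: SE = σ/√n = 12/√178 = 0.8994
z-statistic: z = (x̄ - μ₀)/SE = (209.21 - 217)/0.8994 = -8.6613
Critical value: ±1.960
p-value < 0.0001
Decision: reject H₀

Answer: z = -8.6613, reject H₀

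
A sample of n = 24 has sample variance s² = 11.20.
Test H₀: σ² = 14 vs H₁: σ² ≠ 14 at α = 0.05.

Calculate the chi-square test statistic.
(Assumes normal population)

Answer: χ² = 18.4000, fail to reject H₀

Derivation:
df = n - 1 = 23
χ² = (n-1)s²/σ₀² = 23×11.20/14 = 18.4000
Critical values: χ²_{0.975,23} = 11.689, χ²_{0.025,23} = 38.076
Rejection region: χ² < 11.689 or χ² > 38.076
Decision: fail to reject H₀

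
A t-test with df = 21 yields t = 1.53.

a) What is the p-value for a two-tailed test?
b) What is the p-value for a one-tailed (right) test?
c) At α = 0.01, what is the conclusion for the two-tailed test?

Using t-distribution with df = 21:
a) Two-tailed: p = 2×P(T > 1.53) = 0.1409
b) One-tailed: p = P(T > 1.53) = 0.0705
c) 0.1409 ≥ 0.01, fail to reject H₀

Answer: a) 0.1409, b) 0.0705, c) fail to reject H₀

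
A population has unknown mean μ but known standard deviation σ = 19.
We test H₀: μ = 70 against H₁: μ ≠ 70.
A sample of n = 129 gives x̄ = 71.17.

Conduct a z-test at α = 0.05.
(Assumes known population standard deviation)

Answer: z = 0.6994, fail to reject H₀

Derivation:
Standard error: SE = σ/√n = 19/√129 = 1.6729
z-statistic: z = (x̄ - μ₀)/SE = (71.17 - 70)/1.6729 = 0.6994
Critical value: ±1.960
p-value = 0.4843
Decision: fail to reject H₀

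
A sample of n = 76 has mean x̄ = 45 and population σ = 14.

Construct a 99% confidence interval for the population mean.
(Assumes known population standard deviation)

Answer: (40.8632, 49.1368)

Derivation:
Confidence level: 99%, α = 0.01
z_0.005 = 2.576
SE = σ/√n = 14/√76 = 1.6059
Margin of error = 2.576 × 1.6059 = 4.1368
CI: x̄ ± margin = 45 ± 4.1368
CI: (40.8632, 49.1368)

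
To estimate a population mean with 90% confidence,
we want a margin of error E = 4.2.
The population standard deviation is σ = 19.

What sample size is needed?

Answer: n = 56

Derivation:
z_0.05 = 1.645
n = (z×σ/E)² = (1.645×19/4.2)²
n = 55.3784
Round up: n = 56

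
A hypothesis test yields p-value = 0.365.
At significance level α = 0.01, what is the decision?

Compare p-value to α:
0.365 ≥ 0.01
Decision: fail to reject H₀

Answer: fail to reject H₀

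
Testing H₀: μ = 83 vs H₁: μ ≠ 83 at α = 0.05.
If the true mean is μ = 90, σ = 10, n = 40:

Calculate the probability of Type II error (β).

Answer: β ≈ 0.0068

Derivation:
SE = σ/√n = 10/√40 = 1.5811
Critical values: μ₀ ± z_0.025×SE = 83 ± 1.960×1.5811
Acceptance region: (79.9010, 86.0990)
Under H₁ (μ = 90): z_high = (86.0990 - 90)/1.5811 = -2.4673, z_low = (79.9010 - 90)/1.5811 = -6.3873
β = P(not reject | H₁) = Φ(-2.4673) - Φ(-6.3873) ≈ 0.0068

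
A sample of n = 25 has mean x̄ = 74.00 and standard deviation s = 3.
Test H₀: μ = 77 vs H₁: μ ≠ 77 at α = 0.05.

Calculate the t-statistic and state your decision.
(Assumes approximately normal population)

Answer: t = -5.0000, reject H₀

Derivation:
df = n - 1 = 24
SE = s/√n = 3/√25 = 0.6000
t = (x̄ - μ₀)/SE = (74.00 - 77)/0.6000 = -5.0000
Critical value: t_{0.025,24} = ±2.064
p-value < 0.0001
Decision: reject H₀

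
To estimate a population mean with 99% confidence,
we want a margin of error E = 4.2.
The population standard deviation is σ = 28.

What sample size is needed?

Answer: n = 295

Derivation:
z_0.005 = 2.576
n = (z×σ/E)² = (2.576×28/4.2)²
n = 294.9234
Round up: n = 295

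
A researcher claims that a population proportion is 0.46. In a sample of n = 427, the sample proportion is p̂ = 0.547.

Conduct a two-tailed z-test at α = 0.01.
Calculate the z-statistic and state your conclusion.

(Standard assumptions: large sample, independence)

H₀: p = 0.46, H₁: p ≠ 0.46
Standard error: SE = √(p₀(1-p₀)/n) = √(0.46×0.54/427) = 0.024119
z-statistic: z = (p̂ - p₀)/SE = (0.547 - 0.46)/0.024119 = 3.6071
Critical value: z_0.005 = ±2.576
p-value = 0.0003
Decision: reject H₀ at α = 0.01

Answer: z = 3.6071, reject H₀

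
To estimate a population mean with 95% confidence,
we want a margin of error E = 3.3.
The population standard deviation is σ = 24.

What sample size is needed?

Answer: n = 204

Derivation:
z_0.025 = 1.960
n = (z×σ/E)² = (1.960×24/3.3)²
n = 203.1921
Round up: n = 204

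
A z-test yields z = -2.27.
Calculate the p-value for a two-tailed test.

For z = -2.27:
p = 2×P(Z > |-2.27|) = 2×(1 - Φ(2.27)) = 0.0232

Answer: p-value ≈ 0.0232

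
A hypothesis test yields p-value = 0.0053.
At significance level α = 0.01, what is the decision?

Compare p-value to α:
0.0053 < 0.01
Decision: reject H₀

Answer: reject H₀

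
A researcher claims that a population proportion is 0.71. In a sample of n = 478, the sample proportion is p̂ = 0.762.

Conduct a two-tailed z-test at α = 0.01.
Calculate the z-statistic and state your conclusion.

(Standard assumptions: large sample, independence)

Answer: z = 2.5054, fail to reject H₀

Derivation:
H₀: p = 0.71, H₁: p ≠ 0.71
Standard error: SE = √(p₀(1-p₀)/n) = √(0.71×0.29/478) = 0.020755
z-statistic: z = (p̂ - p₀)/SE = (0.762 - 0.71)/0.020755 = 2.5054
Critical value: z_0.005 = ±2.576
p-value = 0.0122
Decision: fail to reject H₀ at α = 0.01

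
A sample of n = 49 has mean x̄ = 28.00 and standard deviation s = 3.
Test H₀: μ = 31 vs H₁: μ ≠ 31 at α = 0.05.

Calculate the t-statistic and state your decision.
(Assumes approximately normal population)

df = n - 1 = 48
SE = s/√n = 3/√49 = 0.4286
t = (x̄ - μ₀)/SE = (28.00 - 31)/0.4286 = -6.9995
Critical value: t_{0.025,48} = ±2.011
p-value < 0.0001
Decision: reject H₀

Answer: t = -6.9995, reject H₀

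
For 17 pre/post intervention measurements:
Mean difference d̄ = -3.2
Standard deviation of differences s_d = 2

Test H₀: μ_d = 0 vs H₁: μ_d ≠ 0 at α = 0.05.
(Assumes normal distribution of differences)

df = n - 1 = 16
SE = s_d/√n = 2/√17 = 0.4851
t = d̄/SE = -3.2/0.4851 = -6.5966
Critical value: t_{0.025,16} = ±2.120
p-value < 0.0001
Decision: reject H₀

Answer: t = -6.5966, reject H₀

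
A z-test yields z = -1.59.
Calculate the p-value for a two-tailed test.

For z = -1.59:
p = 2×P(Z > |-1.59|) = 2×(1 - Φ(1.59)) = 0.1118

Answer: p-value ≈ 0.1118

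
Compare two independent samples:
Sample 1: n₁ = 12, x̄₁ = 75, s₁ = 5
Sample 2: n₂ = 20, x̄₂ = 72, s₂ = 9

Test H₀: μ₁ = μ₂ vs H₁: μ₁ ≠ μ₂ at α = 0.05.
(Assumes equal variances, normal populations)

Pooled variance: s²_p = [11×5² + 19×9²]/(30) = 60.4667
s_p = 7.7760
SE = s_p×√(1/n₁ + 1/n₂) = 7.7760×√(1/12 + 1/20) = 2.8394
t = (x̄₁ - x̄₂)/SE = (75 - 72)/2.8394 = 1.0566
df = 30, t-critical = ±2.042
Decision: fail to reject H₀

Answer: t = 1.0566, fail to reject H₀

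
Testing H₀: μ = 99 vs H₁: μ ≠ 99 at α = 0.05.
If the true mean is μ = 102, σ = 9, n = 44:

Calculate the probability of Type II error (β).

Answer: β ≈ 0.4009

Derivation:
SE = σ/√n = 9/√44 = 1.3568
Critical values: μ₀ ± z_0.025×SE = 99 ± 1.960×1.3568
Acceptance region: (96.3407, 101.6593)
Under H₁ (μ = 102): z_high = (101.6593 - 102)/1.3568 = -0.2511, z_low = (96.3407 - 102)/1.3568 = -4.1711
β = P(not reject | H₁) = Φ(-0.2511) - Φ(-4.1711) ≈ 0.4009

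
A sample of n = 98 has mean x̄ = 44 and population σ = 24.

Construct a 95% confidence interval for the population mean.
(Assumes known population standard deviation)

Answer: (39.2482, 48.7518)

Derivation:
Confidence level: 95%, α = 0.05
z_0.025 = 1.960
SE = σ/√n = 24/√98 = 2.4244
Margin of error = 1.960 × 2.4244 = 4.7518
CI: x̄ ± margin = 44 ± 4.7518
CI: (39.2482, 48.7518)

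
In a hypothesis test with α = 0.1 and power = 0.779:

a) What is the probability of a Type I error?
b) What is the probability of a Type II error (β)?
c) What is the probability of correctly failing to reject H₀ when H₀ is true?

a) Type I error probability = α = 0.1
b) Power = P(reject H₀ | H₁ true) = 1 - β = 0.779, so Type II error probability = β = 1 - Power = 0.221
c) P(fail to reject H₀ | H₀ true) = 1 - α = 0.9

Answer: a) 0.1, b) 0.221, c) 0.9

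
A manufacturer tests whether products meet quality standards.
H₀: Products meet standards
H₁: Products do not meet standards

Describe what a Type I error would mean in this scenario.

Answer: Rejecting good products that actually meet standards

Derivation:
Type I error (α): Rejecting H₀ when H₀ is true
Type II error (β): Failing to reject H₀ when H₁ is true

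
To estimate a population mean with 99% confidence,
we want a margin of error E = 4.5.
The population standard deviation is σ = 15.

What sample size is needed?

z_0.005 = 2.576
n = (z×σ/E)² = (2.576×15/4.5)²
n = 73.7308
Round up: n = 74

Answer: n = 74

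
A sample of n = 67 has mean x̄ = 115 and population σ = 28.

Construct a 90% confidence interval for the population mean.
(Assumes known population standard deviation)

Answer: (109.3729, 120.6271)

Derivation:
Confidence level: 90%, α = 0.1
z_0.05 = 1.645
SE = σ/√n = 28/√67 = 3.4207
Margin of error = 1.645 × 3.4207 = 5.6271
CI: x̄ ± margin = 115 ± 5.6271
CI: (109.3729, 120.6271)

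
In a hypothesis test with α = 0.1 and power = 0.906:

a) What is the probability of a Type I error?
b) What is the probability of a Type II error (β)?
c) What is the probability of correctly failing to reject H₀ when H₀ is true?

a) Type I error probability = α = 0.1
b) Power = P(reject H₀ | H₁ true) = 1 - β = 0.906, so Type II error probability = β = 1 - Power = 0.094
c) P(fail to reject H₀ | H₀ true) = 1 - α = 0.9

Answer: a) 0.1, b) 0.094, c) 0.9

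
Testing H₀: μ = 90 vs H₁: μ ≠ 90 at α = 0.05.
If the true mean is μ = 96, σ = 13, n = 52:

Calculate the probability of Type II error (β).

SE = σ/√n = 13/√52 = 1.8028
Critical values: μ₀ ± z_0.025×SE = 90 ± 1.960×1.8028
Acceptance region: (86.4665, 93.5335)
Under H₁ (μ = 96): z_high = (93.5335 - 96)/1.8028 = -1.3681, z_low = (86.4665 - 96)/1.8028 = -5.2882
β = P(not reject | H₁) = Φ(-1.3681) - Φ(-5.2882) ≈ 0.0856

Answer: β ≈ 0.0856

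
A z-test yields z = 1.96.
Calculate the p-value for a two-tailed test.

Answer: p-value ≈ 0.0500

Derivation:
For z = 1.96:
p = 2×P(Z > |1.96|) = 2×(1 - Φ(1.96)) = 0.0500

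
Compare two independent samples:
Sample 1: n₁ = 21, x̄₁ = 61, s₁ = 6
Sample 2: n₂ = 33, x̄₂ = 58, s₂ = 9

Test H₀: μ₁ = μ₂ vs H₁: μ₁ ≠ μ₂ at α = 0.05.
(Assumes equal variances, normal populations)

Pooled variance: s²_p = [20×6² + 32×9²]/(52) = 63.6923
s_p = 7.9807
SE = s_p×√(1/n₁ + 1/n₂) = 7.9807×√(1/21 + 1/33) = 2.2278
t = (x̄₁ - x̄₂)/SE = (61 - 58)/2.2278 = 1.3466
df = 52, t-critical = ±2.007
Decision: fail to reject H₀

Answer: t = 1.3466, fail to reject H₀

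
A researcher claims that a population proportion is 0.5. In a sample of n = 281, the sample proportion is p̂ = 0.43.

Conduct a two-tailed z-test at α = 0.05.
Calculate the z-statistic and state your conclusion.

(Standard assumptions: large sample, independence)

H₀: p = 0.5, H₁: p ≠ 0.5
Standard error: SE = √(p₀(1-p₀)/n) = √(0.5×0.5/281) = 0.029827
z-statistic: z = (p̂ - p₀)/SE = (0.43 - 0.5)/0.029827 = -2.3469
Critical value: z_0.025 = ±1.960
p-value = 0.0189
Decision: reject H₀ at α = 0.05

Answer: z = -2.3469, reject H₀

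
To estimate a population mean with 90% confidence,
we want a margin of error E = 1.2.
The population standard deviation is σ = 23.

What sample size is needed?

z_0.05 = 1.645
n = (z×σ/E)² = (1.645×23/1.2)²
n = 994.0884
Round up: n = 995

Answer: n = 995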